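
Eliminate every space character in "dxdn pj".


Input string: 'dxdn pj'
Operation: remove all spaces
Words: 'dxdn', 'pj'
Join without spaces: dxdnpj


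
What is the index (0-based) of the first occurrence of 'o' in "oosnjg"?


Input string: 'oosnjg'
Target: 'o'
Scanning left to right: s[0]='o'
First match at index: 0


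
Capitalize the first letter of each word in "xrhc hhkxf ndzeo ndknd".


Input string: 'xrhc hhkxf ndzeo ndknd'
Operation: capitalize first letter of each word
Word transformations: 'xrhc'->'Xrhc', 'hhkxf'->'Hhkxf', 'ndzeo'->'Ndzeo', 'ndknd'->'Ndknd'
Result: Xrhc Hhkxf Ndzeo Ndknd


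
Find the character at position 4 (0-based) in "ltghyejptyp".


Input string: 'ltghyejptyp'
Operation: get character at index 4
Index mapping: s[0]='l', s[1]='t', s[2]='g', s[3]='h', s[4]='y'
Result: 'y'


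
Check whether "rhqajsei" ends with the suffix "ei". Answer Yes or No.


Input string: 'rhqajsei'
Suffix to check: 'ei'
Last 2 characters of input: 'ei'
Match: True
Result: Yes


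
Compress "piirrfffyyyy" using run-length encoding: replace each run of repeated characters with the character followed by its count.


Input: 'piirrfffyyyy'
Operation: identify consecutive runs
Runs: 'p' -> p1, 'ii' -> i2, 'rr' -> r2, 'fff' -> f3, 'yyyy' -> y4
Encoded: p1i2r2f3y4


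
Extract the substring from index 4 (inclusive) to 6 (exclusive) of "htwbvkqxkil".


Input string: 'htwbvkqxkil'
Operation: slice [4:6]
Extract characters: s[4]='v', s[5]='k'
Result: vk


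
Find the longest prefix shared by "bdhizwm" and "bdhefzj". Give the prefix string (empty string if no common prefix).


String 1: 'bdhizwm'
String 2: 'bdhefzj'
Compare position by position:
pos 0: 'b' vs 'b' match
pos 1: 'd' vs 'd' match
pos 2: 'h' vs 'h' match
pos 3: 'i' vs 'e' differ -> stop
Longest common prefix: "bdh" (length 3)


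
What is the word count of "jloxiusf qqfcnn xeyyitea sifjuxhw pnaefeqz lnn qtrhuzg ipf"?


Input string: 'jloxiusf qqfcnn xeyyitea sifjuxhw pnaefeqz lnn qtrhuzg ipf'
Operation: split by spaces
Words found: 'jloxiusf', 'qqfcnn', 'xeyyitea', 'sifjuxhw', 'pnaefeqz', 'lnn', 'qtrhuzg', 'ipf'
Word count: 8


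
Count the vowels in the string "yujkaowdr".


Input string: 'yujkaowdr'
Operation: count vowels (a, e, i, o, u)
Scan: s[0]='y', s[1]='u' (vowel), s[2]='j', s[3]='k', s[4]='a' (vowel), s[5]='o' (vowel), s[6]='w', s[7]='d', s[8]='r'
Vowels found: 3
Result: 3


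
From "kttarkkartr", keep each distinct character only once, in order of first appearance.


Input: 'kttarkkartr'
Operation: keep first occurrence of each character
Scan: s[0]='k' new -> keep; s[1]='t' new -> keep; s[2]='t' seen -> skip; s[3]='a' new -> keep; s[4]='r' new -> keep; s[5]='k' seen -> skip; s[6]='k' seen -> skip; s[7]='a' seen -> skip; s[8]='r' seen -> skip; s[9]='t' seen -> skip; s[10]='r' seen -> skip
Result: ktar


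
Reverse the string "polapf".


Input string: 'polapf'
Operation: reverse character order
Original order: 'p' -> 'o' -> 'l' -> 'a' -> 'p' -> 'f'
Reversed order: 'f' -> 'p' -> 'a' -> 'l' -> 'o' -> 'p'
Result: fpalop


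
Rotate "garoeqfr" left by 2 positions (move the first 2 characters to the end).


Input: 'garoeqfr', shift = 2
Operation: split at index 2 and swap parts
Front part s[0:2] = 'ga'
Back part s[2:] = 'roeqfr'
Rotated = back + front = 'roeqfr' + 'ga'
Result: roeqfrga


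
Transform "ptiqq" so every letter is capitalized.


Input string: 'ptiqq'
Operation: convert each letter to uppercase
Mapping: 'p'->'P', 't'->'T', 'i'->'I', 'q'->'Q', 'q'->'Q'
Result: PTIQQ


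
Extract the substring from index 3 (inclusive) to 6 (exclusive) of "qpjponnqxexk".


Input string: 'qpjponnqxexk'
Operation: slice [3:6]
Extract characters: s[3]='p', s[4]='o', s[5]='n'
Result: pon


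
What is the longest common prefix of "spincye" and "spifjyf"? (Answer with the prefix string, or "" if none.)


String 1: 'spincye'
String 2: 'spifjyf'
Compare position by position:
pos 0: 's' vs 's' match
pos 1: 'p' vs 'p' match
pos 2: 'i' vs 'i' match
pos 3: 'n' vs 'f' differ -> stop
Longest common prefix: "spi" (length 3)


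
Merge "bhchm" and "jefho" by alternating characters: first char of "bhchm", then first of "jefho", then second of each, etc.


String 1: 'bhchm'
String 2: 'jefho'
Operation: alternate characters
Pairs: 'b'+'j', 'h'+'e', 'c'+'f', 'h'+'h', 'm'+'o'
Result: bjhecfhhmo


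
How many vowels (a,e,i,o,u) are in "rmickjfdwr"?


Input string: 'rmickjfdwr'
Operation: count vowels (a, e, i, o, u)
Scan: s[0]='r', s[1]='m', s[2]='i' (vowel), s[3]='c', s[4]='k', s[5]='j', s[6]='f', s[7]='d', s[8]='w', s[9]='r'
Vowels found: 1
Result: 1


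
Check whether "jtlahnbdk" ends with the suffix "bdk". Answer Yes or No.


Input string: 'jtlahnbdk'
Suffix to check: 'bdk'
Last 3 characters of input: 'bdk'
Match: True
Result: Yes


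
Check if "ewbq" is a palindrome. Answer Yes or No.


Input string: 'ewbq'
Reversed: 'qbwe'
Compare pairs: s[0]='e' vs s[3]='q' (mismatch), s[1]='w' vs s[2]='b' (mismatch)
Palindrome: No


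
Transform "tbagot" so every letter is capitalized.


Input string: 'tbagot'
Operation: convert each letter to uppercase
Mapping: 't'->'T', 'b'->'B', 'a'->'A', 'g'->'G', 'o'->'O', 't'->'T'
Result: TBAGOT


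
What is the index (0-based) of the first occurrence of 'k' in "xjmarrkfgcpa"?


Input string: 'xjmarrkfgcpa'
Target: 'k'
Scanning left to right: s[0]='x', s[1]='j', s[2]='m', s[3]='a', s[4]='r', s[5]='r', s[6]='k'
First match at index: 6


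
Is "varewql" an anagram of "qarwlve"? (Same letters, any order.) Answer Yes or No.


String 1: 'qarwlve' -> sorted: 'aelqrvw'
String 2: 'varewql' -> sorted: 'aelqrvw'
Compare sorted forms: 'aelqrvw' == 'aelqrvw'
Anagram: Yes


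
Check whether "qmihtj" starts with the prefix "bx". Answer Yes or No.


Input string: 'qmihtj'
Prefix to check: 'bx'
First 2 characters of input: 'qm'
Match: False
Result: No


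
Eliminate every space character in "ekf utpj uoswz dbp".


Input string: 'ekf utpj uoswz dbp'
Operation: remove all spaces
Words: 'ekf', 'utpj', 'uoswz', 'dbp'
Join without spaces: ekfutpjuoswzdbp


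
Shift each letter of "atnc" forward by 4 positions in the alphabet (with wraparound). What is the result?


Input: 'atnc', shift = 4
Operation: for each letter, (position + 4) mod 26
Mapping: 'a'(0+4=4)->'e', 't'(19+4=23)->'x', 'n'(13+4=17)->'r', 'c'(2+4=6)->'g'
Result: exrg


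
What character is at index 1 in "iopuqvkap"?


Input string: 'iopuqvkap'
Operation: get character at index 1
Index mapping: s[0]='i', s[1]='o'
Result: 'o'


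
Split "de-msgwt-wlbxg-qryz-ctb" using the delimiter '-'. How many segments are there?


Input string: 'de-msgwt-wlbxg-qryz-ctb'
Delimiter: '-'
Split result: 'de', 'msgwt', 'wlbxg', 'qryz', 'ctb'
Number of parts: 5


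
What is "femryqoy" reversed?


Input string: 'femryqoy'
Operation: reverse character order
Original order: 'f' -> 'e' -> 'm' -> 'r' -> 'y' -> 'q' -> 'o' -> 'y'
Reversed order: 'y' -> 'o' -> 'q' -> 'y' -> 'r' -> 'm' -> 'e' -> 'f'
Result: yoqyrmef


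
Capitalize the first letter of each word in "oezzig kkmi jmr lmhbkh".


Input string: 'oezzig kkmi jmr lmhbkh'
Operation: capitalize first letter of each word
Word transformations: 'oezzig'->'Oezzig', 'kkmi'->'Kkmi', 'jmr'->'Jmr', 'lmhbkh'->'Lmhbkh'
Result: Oezzig Kkmi Jmr Lmhbkh


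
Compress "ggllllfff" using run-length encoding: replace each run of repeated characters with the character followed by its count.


Input: 'ggllllfff'
Operation: identify consecutive runs
Runs: 'gg' -> g2, 'llll' -> l4, 'fff' -> f3
Encoded: g2l4f3


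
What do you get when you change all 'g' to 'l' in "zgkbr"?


Input string: 'zgkbr'
Operation: replace 'g' with 'l'
Positions of 'g': 1
After replacement: zlkbr


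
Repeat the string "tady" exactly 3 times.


Input string: 'tady'
Operation: repeat 3 times
Concatenation: 'tady' + 'tady' + 'tady'
Result: tadytadytady


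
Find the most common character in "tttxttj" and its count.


Input: 'tttxttj'
Operation: tally each character
Counts: 'j':1, 't':5, 'x':1
Maximum: 't' appears 5 times


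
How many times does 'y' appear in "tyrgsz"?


Input string: 'tyrgsz'
Target character: 'y'
Scan each position: s[1]='y'
Matches found at indices: 1
Total: 1


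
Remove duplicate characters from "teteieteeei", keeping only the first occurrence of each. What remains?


Input: 'teteieteeei'
Operation: keep first occurrence of each character
Scan: s[0]='t' new -> keep; s[1]='e' new -> keep; s[2]='t' seen -> skip; s[3]='e' seen -> skip; s[4]='i' new -> keep; s[5]='e' seen -> skip; s[6]='t' seen -> skip; s[7]='e' seen -> skip; s[8]='e' seen -> skip; s[9]='e' seen -> skip; s[10]='i' seen -> skip
Result: tei


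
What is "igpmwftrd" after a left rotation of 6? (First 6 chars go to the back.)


Input: 'igpmwftrd', shift = 6
Operation: split at index 6 and swap parts
Front part s[0:6] = 'igpmwf'
Back part s[6:] = 'trd'
Rotated = back + front = 'trd' + 'igpmwf'
Result: trdigpmwf


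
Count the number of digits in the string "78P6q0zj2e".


Input string: '78P6q0zj2e'
Operation: count digit characters (0-9)
Scan: '7'(digit), '8'(digit), 'P', '6'(digit), 'q', '0'(digit), 'z', 'j', '2'(digit), 'e'
Digits found: 5
Result: 5


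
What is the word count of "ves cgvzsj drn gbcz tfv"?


Input string: 'ves cgvzsj drn gbcz tfv'
Operation: split by spaces
Words found: 'ves', 'cgvzsj', 'drn', 'gbcz', 'tfv'
Word count: 5


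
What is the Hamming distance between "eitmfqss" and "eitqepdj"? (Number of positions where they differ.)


String 1: 'eitmfqss'
String 2: 'eitqepdj'
Compare each position: pos 0: 'e'=='e', pos 1: 'i'=='i', pos 2: 't'=='t', pos 3: 'm'!='q', pos 4: 'f'!='e', pos 5: 'q'!='p', pos 6: 's'!='d', pos 7: 's'!='j'
Differing positions: 5
Hamming distance: 5


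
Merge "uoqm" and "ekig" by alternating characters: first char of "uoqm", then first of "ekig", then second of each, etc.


String 1: 'uoqm'
String 2: 'ekig'
Operation: alternate characters
Pairs: 'u'+'e', 'o'+'k', 'q'+'i', 'm'+'g'
Result: ueokqimg


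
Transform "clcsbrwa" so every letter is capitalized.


Input string: 'clcsbrwa'
Operation: convert each letter to uppercase
Mapping: 'c'->'C', 'l'->'L', 'c'->'C', 's'->'S', 'b'->'B', 'r'->'R', 'w'->'W', 'a'->'A'
Result: CLCSBRWA


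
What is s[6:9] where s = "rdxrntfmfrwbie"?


Input string: 'rdxrntfmfrwbie'
Operation: slice [6:9]
Extract characters: s[6]='f', s[7]='m', s[8]='f'
Result: fmf


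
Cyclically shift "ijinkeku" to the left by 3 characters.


Input: 'ijinkeku', shift = 3
Operation: split at index 3 and swap parts
Front part s[0:3] = 'iji'
Back part s[3:] = 'nkeku'
Rotated = back + front = 'nkeku' + 'iji'
Result: nkekuiji


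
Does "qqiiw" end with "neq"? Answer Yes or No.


Input string: 'qqiiw'
Suffix to check: 'neq'
Last 3 characters of input: 'iiw'
Match: False
Result: No


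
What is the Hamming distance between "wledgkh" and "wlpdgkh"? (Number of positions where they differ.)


String 1: 'wledgkh'
String 2: 'wlpdgkh'
Compare each position: pos 0: 'w'=='w', pos 1: 'l'=='l', pos 2: 'e'!='p', pos 3: 'd'=='d', pos 4: 'g'=='g', pos 5: 'k'=='k', pos 6: 'h'=='h'
Differing positions: 1
Hamming distance: 1


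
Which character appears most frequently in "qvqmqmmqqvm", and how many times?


Input: 'qvqmqmmqqvm'
Operation: tally each character
Counts: 'm':4, 'q':5, 'v':2
Maximum: 'q' appears 5 times


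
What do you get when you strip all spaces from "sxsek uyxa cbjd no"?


Input string: 'sxsek uyxa cbjd no'
Operation: remove all spaces
Words: 'sxsek', 'uyxa', 'cbjd', 'no'
Join without spaces: sxsekuyxacbjdno


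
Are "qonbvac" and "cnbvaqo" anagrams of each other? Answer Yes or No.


String 1: 'qonbvac' -> sorted: 'abcnoqv'
String 2: 'cnbvaqo' -> sorted: 'abcnoqv'
Compare sorted forms: 'abcnoqv' == 'abcnoqv'
Anagram: Yes


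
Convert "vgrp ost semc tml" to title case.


Input string: 'vgrp ost semc tml'
Operation: capitalize first letter of each word
Word transformations: 'vgrp'->'Vgrp', 'ost'->'Ost', 'semc'->'Semc', 'tml'->'Tml'
Result: Vgrp Ost Semc Tml


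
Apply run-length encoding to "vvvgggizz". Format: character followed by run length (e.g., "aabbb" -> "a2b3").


Input: 'vvvgggizz'
Operation: identify consecutive runs
Runs: 'vvv' -> v3, 'ggg' -> g3, 'i' -> i1, 'zz' -> z2
Encoded: v3g3i1z2


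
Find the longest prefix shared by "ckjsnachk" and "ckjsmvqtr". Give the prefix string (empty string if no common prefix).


String 1: 'ckjsnachk'
String 2: 'ckjsmvqtr'
Compare position by position:
pos 0: 'c' vs 'c' match
pos 1: 'k' vs 'k' match
pos 2: 'j' vs 'j' match
pos 3: 's' vs 's' match
pos 4: 'n' vs 'm' differ -> stop
Longest common prefix: "ckjs" (length 4)


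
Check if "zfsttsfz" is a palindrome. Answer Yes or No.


Input string: 'zfsttsfz'
Reversed: 'zfsttsfz'
Compare pairs: s[0]='z' vs s[7]='z' (match), s[1]='f' vs s[6]='f' (match), s[2]='s' vs s[5]='s' (match), s[3]='t' vs s[4]='t' (match)
Palindrome: Yes


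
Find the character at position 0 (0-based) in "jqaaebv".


Input string: 'jqaaebv'
Operation: get character at index 0
Index mapping: s[0]='j'
Result: 'j'


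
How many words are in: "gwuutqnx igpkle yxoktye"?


Input string: 'gwuutqnx igpkle yxoktye'
Operation: split by spaces
Words found: 'gwuutqnx', 'igpkle', 'yxoktye'
Word count: 3


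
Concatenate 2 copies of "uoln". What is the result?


Input string: 'uoln'
Operation: repeat 2 times
Concatenation: 'uoln' + 'uoln'
Result: uolnuoln


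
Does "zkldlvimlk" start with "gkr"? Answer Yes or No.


Input string: 'zkldlvimlk'
Prefix to check: 'gkr'
First 3 characters of input: 'zkl'
Match: False
Result: No


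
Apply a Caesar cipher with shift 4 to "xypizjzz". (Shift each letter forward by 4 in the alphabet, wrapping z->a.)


Input: 'xypizjzz', shift = 4
Operation: for each letter, (position + 4) mod 26
Mapping: 'x'(23+4=27, 27 mod 26=1)->'b', 'y'(24+4=28, 28 mod 26=2)->'c', 'p'(15+4=19)->'t', 'i'(8+4=12)->'m', 'z'(25+4=29, 29 mod 26=3)->'d', 'j'(9+4=13)->'n', 'z'(25+4=29, 29 mod 26=3)->'d', 'z'(25+4=29, 29 mod 26=3)->'d'
Result: bctmdndd


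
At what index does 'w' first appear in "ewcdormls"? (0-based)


Input string: 'ewcdormls'
Target: 'w'
Scanning left to right: s[0]='e', s[1]='w'
First match at index: 1


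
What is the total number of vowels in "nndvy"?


Input string: 'nndvy'
Operation: count vowels (a, e, i, o, u)
Scan: s[0]='n', s[1]='n', s[2]='d', s[3]='v', s[4]='y'
Vowels found: 0
Result: 0


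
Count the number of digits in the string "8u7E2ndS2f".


Input string: '8u7E2ndS2f'
Operation: count digit characters (0-9)
Scan: '8'(digit), 'u', '7'(digit), 'E', '2'(digit), 'n', 'd', 'S', '2'(digit), 'f'
Digits found: 4
Result: 4


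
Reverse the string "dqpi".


Input string: 'dqpi'
Operation: reverse character order
Original order: 'd' -> 'q' -> 'p' -> 'i'
Reversed order: 'i' -> 'p' -> 'q' -> 'd'
Result: ipqd


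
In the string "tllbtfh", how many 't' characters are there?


Input string: 'tllbtfh'
Target character: 't'
Scan each position: s[0]='t', s[4]='t'
Matches found at indices: 0, 4
Total: 2


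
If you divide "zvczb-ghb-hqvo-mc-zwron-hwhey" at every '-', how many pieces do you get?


Input string: 'zvczb-ghb-hqvo-mc-zwron-hwhey'
Delimiter: '-'
Split result: 'zvczb', 'ghb', 'hqvo', 'mc', 'zwron', 'hwhey'
Number of parts: 6


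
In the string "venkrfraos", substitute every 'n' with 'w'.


Input string: 'venkrfraos'
Operation: replace 'n' with 'w'
Positions of 'n': 2
After replacement: vewkrfraos


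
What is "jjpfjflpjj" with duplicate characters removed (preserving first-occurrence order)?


Input: 'jjpfjflpjj'
Operation: keep first occurrence of each character
Scan: s[0]='j' new -> keep; s[1]='j' seen -> skip; s[2]='p' new -> keep; s[3]='f' new -> keep; s[4]='j' seen -> skip; s[5]='f' seen -> skip; s[6]='l' new -> keep; s[7]='p' seen -> skip; s[8]='j' seen -> skip; s[9]='j' seen -> skip
Result: jpfl


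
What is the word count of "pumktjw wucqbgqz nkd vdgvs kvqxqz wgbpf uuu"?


Input string: 'pumktjw wucqbgqz nkd vdgvs kvqxqz wgbpf uuu'
Operation: split by spaces
Words found: 'pumktjw', 'wucqbgqz', 'nkd', 'vdgvs', 'kvqxqz', 'wgbpf', 'uuu'
Word count: 7


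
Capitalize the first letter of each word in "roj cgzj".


Input string: 'roj cgzj'
Operation: capitalize first letter of each word
Word transformations: 'roj'->'Roj', 'cgzj'->'Cgzj'
Result: Roj Cgzj


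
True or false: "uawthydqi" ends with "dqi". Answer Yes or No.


Input string: 'uawthydqi'
Suffix to check: 'dqi'
Last 3 characters of input: 'dqi'
Match: True
Result: Yes


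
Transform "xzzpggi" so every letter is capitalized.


Input string: 'xzzpggi'
Operation: convert each letter to uppercase
Mapping: 'x'->'X', 'z'->'Z', 'z'->'Z', 'p'->'P', 'g'->'G', 'g'->'G', 'i'->'I'
Result: XZZPGGI


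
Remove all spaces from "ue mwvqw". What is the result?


Input string: 'ue mwvqw'
Operation: remove all spaces
Words: 'ue', 'mwvqw'
Join without spaces: uemwvqw


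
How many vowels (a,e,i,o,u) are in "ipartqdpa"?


Input string: 'ipartqdpa'
Operation: count vowels (a, e, i, o, u)
Scan: s[0]='i' (vowel), s[1]='p', s[2]='a' (vowel), s[3]='r', s[4]='t', s[5]='q', s[6]='d', s[7]='p', s[8]='a' (vowel)
Vowels found: 3
Result: 3


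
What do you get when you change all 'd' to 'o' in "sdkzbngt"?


Input string: 'sdkzbngt'
Operation: replace 'd' with 'o'
Positions of 'd': 1
After replacement: sokzbngt


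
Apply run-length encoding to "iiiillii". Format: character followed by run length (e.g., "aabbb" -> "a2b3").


Input: 'iiiillii'
Operation: identify consecutive runs
Runs: 'iiii' -> i4, 'll' -> l2, 'ii' -> i2
Encoded: i4l2i2


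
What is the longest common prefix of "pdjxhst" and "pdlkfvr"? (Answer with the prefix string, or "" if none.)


String 1: 'pdjxhst'
String 2: 'pdlkfvr'
Compare position by position:
pos 0: 'p' vs 'p' match
pos 1: 'd' vs 'd' match
pos 2: 'j' vs 'l' differ -> stop
Longest common prefix: "pd" (length 2)


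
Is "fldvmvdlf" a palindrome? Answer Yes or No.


Input string: 'fldvmvdlf'
Reversed: 'fldvmvdlf'
Compare pairs: s[0]='f' vs s[8]='f' (match), s[1]='l' vs s[7]='l' (match), s[2]='d' vs s[6]='d' (match), s[3]='v' vs s[5]='v' (match)
Palindrome: Yes


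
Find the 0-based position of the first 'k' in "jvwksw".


Input string: 'jvwksw'
Target: 'k'
Scanning left to right: s[0]='j', s[1]='v', s[2]='w', s[3]='k'
First match at index: 3


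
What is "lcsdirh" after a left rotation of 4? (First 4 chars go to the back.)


Input: 'lcsdirh', shift = 4
Operation: split at index 4 and swap parts
Front part s[0:4] = 'lcsd'
Back part s[4:] = 'irh'
Rotated = back + front = 'irh' + 'lcsd'
Result: irhlcsd


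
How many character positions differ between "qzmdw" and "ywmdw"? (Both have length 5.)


String 1: 'qzmdw'
String 2: 'ywmdw'
Compare each position: pos 0: 'q'!='y', pos 1: 'z'!='w', pos 2: 'm'=='m', pos 3: 'd'=='d', pos 4: 'w'=='w'
Differing positions: 2
Hamming distance: 2


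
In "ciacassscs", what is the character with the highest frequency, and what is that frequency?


Input: 'ciacassscs'
Operation: tally each character
Counts: 'a':2, 'c':3, 'i':1, 's':4
Maximum: 's' appears 4 times


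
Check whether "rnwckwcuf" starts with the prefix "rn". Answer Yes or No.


Input string: 'rnwckwcuf'
Prefix to check: 'rn'
First 2 characters of input: 'rn'
Match: True
Result: Yes


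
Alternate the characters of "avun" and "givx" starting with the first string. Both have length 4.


String 1: 'avun'
String 2: 'givx'
Operation: alternate characters
Pairs: 'a'+'g', 'v'+'i', 'u'+'v', 'n'+'x'
Result: agviuvnx


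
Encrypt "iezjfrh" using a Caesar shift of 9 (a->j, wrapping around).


Input: 'iezjfrh', shift = 9
Operation: for each letter, (position + 9) mod 26
Mapping: 'i'(8+9=17)->'r', 'e'(4+9=13)->'n', 'z'(25+9=34, 34 mod 26=8)->'i', 'j'(9+9=18)->'s', 'f'(5+9=14)->'o', 'r'(17+9=26, 26 mod 26=0)->'a', 'h'(7+9=16)->'q'
Result: rnisoaq


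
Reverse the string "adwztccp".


Input string: 'adwztccp'
Operation: reverse character order
Original order: 'a' -> 'd' -> 'w' -> 'z' -> 't' -> 'c' -> 'c' -> 'p'
Reversed order: 'p' -> 'c' -> 'c' -> 't' -> 'z' -> 'w' -> 'd' -> 'a'
Result: pcctzwda


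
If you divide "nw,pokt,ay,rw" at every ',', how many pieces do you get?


Input string: 'nw,pokt,ay,rw'
Delimiter: ','
Split result: 'nw', 'pokt', 'ay', 'rw'
Number of parts: 4


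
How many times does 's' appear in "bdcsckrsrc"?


Input string: 'bdcsckrsrc'
Target character: 's'
Scan each position: s[3]='s', s[7]='s'
Matches found at indices: 3, 7
Total: 2


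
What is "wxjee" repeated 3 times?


Input string: 'wxjee'
Operation: repeat 3 times
Concatenation: 'wxjee' + 'wxjee' + 'wxjee'
Result: wxjeewxjeewxjee


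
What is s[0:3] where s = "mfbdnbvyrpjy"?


Input string: 'mfbdnbvyrpjy'
Operation: slice [0:3]
Extract characters: s[0]='m', s[1]='f', s[2]='b'
Result: mfb


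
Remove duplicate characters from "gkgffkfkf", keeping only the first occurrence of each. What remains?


Input: 'gkgffkfkf'
Operation: keep first occurrence of each character
Scan: s[0]='g' new -> keep; s[1]='k' new -> keep; s[2]='g' seen -> skip; s[3]='f' new -> keep; s[4]='f' seen -> skip; s[5]='k' seen -> skip; s[6]='f' seen -> skip; s[7]='k' seen -> skip; s[8]='f' seen -> skip
Result: gkf


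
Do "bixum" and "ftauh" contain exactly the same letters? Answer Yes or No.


String 1: 'bixum' -> sorted: 'bimux'
String 2: 'ftauh' -> sorted: 'afhtu'
Compare sorted forms: 'bimux' != 'afhtu'
Anagram: No


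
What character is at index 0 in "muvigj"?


Input string: 'muvigj'
Operation: get character at index 0
Index mapping: s[0]='m'
Result: 'm'


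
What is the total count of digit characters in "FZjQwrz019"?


Input string: 'FZjQwrz019'
Operation: count digit characters (0-9)
Scan: 'F', 'Z', 'j', 'Q', 'w', 'r', 'z', '0'(digit), '1'(digit), '9'(digit)
Digits found: 3
Result: 3


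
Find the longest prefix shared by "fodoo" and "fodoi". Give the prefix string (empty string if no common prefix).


String 1: 'fodoo'
String 2: 'fodoi'
Compare position by position:
pos 0: 'f' vs 'f' match
pos 1: 'o' vs 'o' match
pos 2: 'd' vs 'd' match
pos 3: 'o' vs 'o' match
pos 4: 'o' vs 'i' differ -> stop
Longest common prefix: "fodo" (length 4)


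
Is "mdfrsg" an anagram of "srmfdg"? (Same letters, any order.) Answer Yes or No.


String 1: 'srmfdg' -> sorted: 'dfgmrs'
String 2: 'mdfrsg' -> sorted: 'dfgmrs'
Compare sorted forms: 'dfgmrs' == 'dfgmrs'
Anagram: Yes


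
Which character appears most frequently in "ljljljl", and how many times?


Input: 'ljljljl'
Operation: tally each character
Counts: 'j':3, 'l':4
Maximum: 'l' appears 4 times


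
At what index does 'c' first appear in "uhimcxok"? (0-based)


Input string: 'uhimcxok'
Target: 'c'
Scanning left to right: s[0]='u', s[1]='h', s[2]='i', s[3]='m', s[4]='c'
First match at index: 4


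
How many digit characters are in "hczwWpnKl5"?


Input string: 'hczwWpnKl5'
Operation: count digit characters (0-9)
Scan: 'h', 'c', 'z', 'w', 'W', 'p', 'n', 'K', 'l', '5'(digit)
Digits found: 1
Result: 1


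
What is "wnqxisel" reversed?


Input string: 'wnqxisel'
Operation: reverse character order
Original order: 'w' -> 'n' -> 'q' -> 'x' -> 'i' -> 's' -> 'e' -> 'l'
Reversed order: 'l' -> 'e' -> 's' -> 'i' -> 'x' -> 'q' -> 'n' -> 'w'
Result: lesixqnw


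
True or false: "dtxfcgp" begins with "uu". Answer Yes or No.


Input string: 'dtxfcgp'
Prefix to check: 'uu'
First 2 characters of input: 'dt'
Match: False
Result: No


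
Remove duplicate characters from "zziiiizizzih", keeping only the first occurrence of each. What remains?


Input: 'zziiiizizzih'
Operation: keep first occurrence of each character
Scan: s[0]='z' new -> keep; s[1]='z' seen -> skip; s[2]='i' new -> keep; s[3]='i' seen -> skip; s[4]='i' seen -> skip; s[5]='i' seen -> skip; s[6]='z' seen -> skip; s[7]='i' seen -> skip; s[8]='z' seen -> skip; s[9]='z' seen -> skip; s[10]='i' seen -> skip; s[11]='h' new -> keep
Result: zih


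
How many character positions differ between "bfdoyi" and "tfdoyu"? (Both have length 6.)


String 1: 'bfdoyi'
String 2: 'tfdoyu'
Compare each position: pos 0: 'b'!='t', pos 1: 'f'=='f', pos 2: 'd'=='d', pos 3: 'o'=='o', pos 4: 'y'=='y', pos 5: 'i'!='u'
Differing positions: 2
Hamming distance: 2


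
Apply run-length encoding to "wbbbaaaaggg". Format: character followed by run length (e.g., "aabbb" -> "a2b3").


Input: 'wbbbaaaaggg'
Operation: identify consecutive runs
Runs: 'w' -> w1, 'bbb' -> b3, 'aaaa' -> a4, 'ggg' -> g3
Encoded: w1b3a4g3


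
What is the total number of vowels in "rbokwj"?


Input string: 'rbokwj'
Operation: count vowels (a, e, i, o, u)
Scan: s[0]='r', s[1]='b', s[2]='o' (vowel), s[3]='k', s[4]='w', s[5]='j'
Vowels found: 1
Result: 1


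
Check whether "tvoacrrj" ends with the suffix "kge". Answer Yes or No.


Input string: 'tvoacrrj'
Suffix to check: 'kge'
Last 3 characters of input: 'rrj'
Match: False
Result: No


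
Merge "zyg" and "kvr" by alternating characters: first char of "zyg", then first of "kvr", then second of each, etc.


String 1: 'zyg'
String 2: 'kvr'
Operation: alternate characters
Pairs: 'z'+'k', 'y'+'v', 'g'+'r'
Result: zkyvgr


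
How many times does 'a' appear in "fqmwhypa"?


Input string: 'fqmwhypa'
Target character: 'a'
Scan each position: s[7]='a'
Matches found at indices: 7
Total: 1


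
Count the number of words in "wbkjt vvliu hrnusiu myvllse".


Input string: 'wbkjt vvliu hrnusiu myvllse'
Operation: split by spaces
Words found: 'wbkjt', 'vvliu', 'hrnusiu', 'myvllse'
Word count: 4


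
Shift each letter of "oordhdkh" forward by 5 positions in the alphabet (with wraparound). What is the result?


Input: 'oordhdkh', shift = 5
Operation: for each letter, (position + 5) mod 26
Mapping: 'o'(14+5=19)->'t', 'o'(14+5=19)->'t', 'r'(17+5=22)->'w', 'd'(3+5=8)->'i', 'h'(7+5=12)->'m', 'd'(3+5=8)->'i', 'k'(10+5=15)->'p', 'h'(7+5=12)->'m'
Result: ttwimipm


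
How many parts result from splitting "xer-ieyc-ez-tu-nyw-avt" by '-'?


Input string: 'xer-ieyc-ez-tu-nyw-avt'
Delimiter: '-'
Split result: 'xer', 'ieyc', 'ez', 'tu', 'nyw', 'avt'
Number of parts: 6


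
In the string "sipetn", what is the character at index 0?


Input string: 'sipetn'
Operation: get character at index 0
Index mapping: s[0]='s'
Result: 's'


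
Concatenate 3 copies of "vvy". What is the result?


Input string: 'vvy'
Operation: repeat 3 times
Concatenation: 'vvy' + 'vvy' + 'vvy'
Result: vvyvvyvvy


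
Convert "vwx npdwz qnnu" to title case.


Input string: 'vwx npdwz qnnu'
Operation: capitalize first letter of each word
Word transformations: 'vwx'->'Vwx', 'npdwz'->'Npdwz', 'qnnu'->'Qnnu'
Result: Vwx Npdwz Qnnu


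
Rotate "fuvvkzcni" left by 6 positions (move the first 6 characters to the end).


Input: 'fuvvkzcni', shift = 6
Operation: split at index 6 and swap parts
Front part s[0:6] = 'fuvvkz'
Back part s[6:] = 'cni'
Rotated = back + front = 'cni' + 'fuvvkz'
Result: cnifuvvkz


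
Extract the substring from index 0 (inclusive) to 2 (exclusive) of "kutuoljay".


Input string: 'kutuoljay'
Operation: slice [0:2]
Extract characters: s[0]='k', s[1]='u'
Result: ku


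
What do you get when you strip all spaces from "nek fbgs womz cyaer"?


Input string: 'nek fbgs womz cyaer'
Operation: remove all spaces
Words: 'nek', 'fbgs', 'womz', 'cyaer'
Join without spaces: nekfbgswomzcyaer


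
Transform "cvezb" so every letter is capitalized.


Input string: 'cvezb'
Operation: convert each letter to uppercase
Mapping: 'c'->'C', 'v'->'V', 'e'->'E', 'z'->'Z', 'b'->'B'
Result: CVEZB


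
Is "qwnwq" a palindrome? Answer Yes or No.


Input string: 'qwnwq'
Reversed: 'qwnwq'
Compare pairs: s[0]='q' vs s[4]='q' (match), s[1]='w' vs s[3]='w' (match)
Palindrome: Yes


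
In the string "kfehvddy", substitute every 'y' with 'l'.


Input string: 'kfehvddy'
Operation: replace 'y' with 'l'
Positions of 'y': 7
After replacement: kfehvddl


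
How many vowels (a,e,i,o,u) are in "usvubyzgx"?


Input string: 'usvubyzgx'
Operation: count vowels (a, e, i, o, u)
Scan: s[0]='u' (vowel), s[1]='s', s[2]='v', s[3]='u' (vowel), s[4]='b', s[5]='y', s[6]='z', s[7]='g', s[8]='x'
Vowels found: 2
Result: 2


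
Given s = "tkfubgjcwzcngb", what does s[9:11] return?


Input string: 'tkfubgjcwzcngb'
Operation: slice [9:11]
Extract characters: s[9]='z', s[10]='c'
Result: zc


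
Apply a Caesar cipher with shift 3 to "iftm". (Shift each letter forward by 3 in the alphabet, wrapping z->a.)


Input: 'iftm', shift = 3
Operation: for each letter, (position + 3) mod 26
Mapping: 'i'(8+3=11)->'l', 'f'(5+3=8)->'i', 't'(19+3=22)->'w', 'm'(12+3=15)->'p'
Result: liwp


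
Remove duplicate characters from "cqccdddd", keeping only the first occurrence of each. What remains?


Input: 'cqccdddd'
Operation: keep first occurrence of each character
Scan: s[0]='c' new -> keep; s[1]='q' new -> keep; s[2]='c' seen -> skip; s[3]='c' seen -> skip; s[4]='d' new -> keep; s[5]='d' seen -> skip; s[6]='d' seen -> skip; s[7]='d' seen -> skip
Result: cqd


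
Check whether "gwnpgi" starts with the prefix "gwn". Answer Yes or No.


Input string: 'gwnpgi'
Prefix to check: 'gwn'
First 3 characters of input: 'gwn'
Match: True
Result: Yes


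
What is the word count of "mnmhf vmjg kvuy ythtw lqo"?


Input string: 'mnmhf vmjg kvuy ythtw lqo'
Operation: split by spaces
Words found: 'mnmhf', 'vmjg', 'kvuy', 'ythtw', 'lqo'
Word count: 5


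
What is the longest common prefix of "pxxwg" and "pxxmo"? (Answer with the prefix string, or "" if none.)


String 1: 'pxxwg'
String 2: 'pxxmo'
Compare position by position:
pos 0: 'p' vs 'p' match
pos 1: 'x' vs 'x' match
pos 2: 'x' vs 'x' match
pos 3: 'w' vs 'm' differ -> stop
Longest common prefix: "pxx" (length 3)


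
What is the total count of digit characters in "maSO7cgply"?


Input string: 'maSO7cgply'
Operation: count digit characters (0-9)
Scan: 'm', 'a', 'S', 'O', '7'(digit), 'c', 'g', 'p', 'l', 'y'
Digits found: 1
Result: 1


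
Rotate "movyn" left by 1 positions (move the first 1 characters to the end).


Input: 'movyn', shift = 1
Operation: split at index 1 and swap parts
Front part s[0:1] = 'm'
Back part s[1:] = 'ovyn'
Rotated = back + front = 'ovyn' + 'm'
Result: ovynm


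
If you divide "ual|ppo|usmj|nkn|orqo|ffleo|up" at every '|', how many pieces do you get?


Input string: 'ual|ppo|usmj|nkn|orqo|ffleo|up'
Delimiter: '|'
Split result: 'ual', 'ppo', 'usmj', 'nkn', 'orqo', 'ffleo', 'up'
Number of parts: 7


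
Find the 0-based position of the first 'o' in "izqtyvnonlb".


Input string: 'izqtyvnonlb'
Target: 'o'
Scanning left to right: s[0]='i', s[1]='z', s[2]='q', s[3]='t', s[4]='y', s[5]='v', s[6]='n', s[7]='o'
First match at index: 7


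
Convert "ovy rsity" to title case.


Input string: 'ovy rsity'
Operation: capitalize first letter of each word
Word transformations: 'ovy'->'Ovy', 'rsity'->'Rsity'
Result: Ovy Rsity


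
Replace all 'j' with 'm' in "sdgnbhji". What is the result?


Input string: 'sdgnbhji'
Operation: replace 'j' with 'm'
Positions of 'j': 6
After replacement: sdgnbhmi


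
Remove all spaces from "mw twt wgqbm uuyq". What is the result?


Input string: 'mw twt wgqbm uuyq'
Operation: remove all spaces
Words: 'mw', 'twt', 'wgqbm', 'uuyq'
Join without spaces: mwtwtwgqbmuuyq


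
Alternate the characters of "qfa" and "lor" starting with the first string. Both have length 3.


String 1: 'qfa'
String 2: 'lor'
Operation: alternate characters
Pairs: 'q'+'l', 'f'+'o', 'a'+'r'
Result: qlfoar


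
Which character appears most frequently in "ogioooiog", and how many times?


Input: 'ogioooiog'
Operation: tally each character
Counts: 'g':2, 'i':2, 'o':5
Maximum: 'o' appears 5 times


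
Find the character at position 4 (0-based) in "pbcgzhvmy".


Input string: 'pbcgzhvmy'
Operation: get character at index 4
Index mapping: s[0]='p', s[1]='b', s[2]='c', s[3]='g', s[4]='z'
Result: 'z'


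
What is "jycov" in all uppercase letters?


Input string: 'jycov'
Operation: convert each letter to uppercase
Mapping: 'j'->'J', 'y'->'Y', 'c'->'C', 'o'->'O', 'v'->'V'
Result: JYCOV


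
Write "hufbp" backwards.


Input string: 'hufbp'
Operation: reverse character order
Original order: 'h' -> 'u' -> 'f' -> 'b' -> 'p'
Reversed order: 'p' -> 'b' -> 'f' -> 'u' -> 'h'
Result: pbfuh


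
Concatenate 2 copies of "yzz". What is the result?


Input string: 'yzz'
Operation: repeat 2 times
Concatenation: 'yzz' + 'yzz'
Result: yzzyzz


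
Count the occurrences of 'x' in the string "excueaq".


Input string: 'excueaq'
Target character: 'x'
Scan each position: s[1]='x'
Matches found at indices: 1
Total: 1


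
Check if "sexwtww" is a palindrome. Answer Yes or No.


Input string: 'sexwtww'
Reversed: 'wwtwxes'
Compare pairs: s[0]='s' vs s[6]='w' (mismatch), s[1]='e' vs s[5]='w' (mismatch), s[2]='x' vs s[4]='t' (mismatch)
Palindrome: No


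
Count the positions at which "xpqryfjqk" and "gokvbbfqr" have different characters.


String 1: 'xpqryfjqk'
String 2: 'gokvbbfqr'
Compare each position: pos 0: 'x'!='g', pos 1: 'p'!='o', pos 2: 'q'!='k', pos 3: 'r'!='v', pos 4: 'y'!='b', pos 5: 'f'!='b', pos 6: 'j'!='f', pos 7: 'q'=='q', pos 8: 'k'!='r'
Differing positions: 8
Hamming distance: 8


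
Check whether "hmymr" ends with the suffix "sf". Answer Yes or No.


Input string: 'hmymr'
Suffix to check: 'sf'
Last 2 characters of input: 'mr'
Match: False
Result: No


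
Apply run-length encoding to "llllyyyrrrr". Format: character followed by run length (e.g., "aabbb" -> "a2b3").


Input: 'llllyyyrrrr'
Operation: identify consecutive runs
Runs: 'llll' -> l4, 'yyy' -> y3, 'rrrr' -> r4
Encoded: l4y3r4


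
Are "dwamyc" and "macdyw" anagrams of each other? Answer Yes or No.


String 1: 'dwamyc' -> sorted: 'acdmwy'
String 2: 'macdyw' -> sorted: 'acdmwy'
Compare sorted forms: 'acdmwy' == 'acdmwy'
Anagram: Yes


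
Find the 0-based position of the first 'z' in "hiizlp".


Input string: 'hiizlp'
Target: 'z'
Scanning left to right: s[0]='h', s[1]='i', s[2]='i', s[3]='z'
First match at index: 3


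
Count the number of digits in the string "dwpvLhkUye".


Input string: 'dwpvLhkUye'
Operation: count digit characters (0-9)
Scan: 'd', 'w', 'p', 'v', 'L', 'h', 'k', 'U', 'y', 'e'
Digits found: 0
Result: 0


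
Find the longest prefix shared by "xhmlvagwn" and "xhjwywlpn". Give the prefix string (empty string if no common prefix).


String 1: 'xhmlvagwn'
String 2: 'xhjwywlpn'
Compare position by position:
pos 0: 'x' vs 'x' match
pos 1: 'h' vs 'h' match
pos 2: 'm' vs 'j' differ -> stop
Longest common prefix: "xh" (length 2)


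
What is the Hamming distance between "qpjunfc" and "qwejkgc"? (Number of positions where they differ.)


String 1: 'qpjunfc'
String 2: 'qwejkgc'
Compare each position: pos 0: 'q'=='q', pos 1: 'p'!='w', pos 2: 'j'!='e', pos 3: 'u'!='j', pos 4: 'n'!='k', pos 5: 'f'!='g', pos 6: 'c'=='c'
Differing positions: 5
Hamming distance: 5


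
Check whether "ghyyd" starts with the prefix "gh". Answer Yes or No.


Input string: 'ghyyd'
Prefix to check: 'gh'
First 2 characters of input: 'gh'
Match: True
Result: Yes


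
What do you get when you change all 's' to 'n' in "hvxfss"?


Input string: 'hvxfss'
Operation: replace 's' with 'n'
Positions of 's': 4, 5
After replacement: hvxfnn


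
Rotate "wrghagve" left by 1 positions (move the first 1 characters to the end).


Input: 'wrghagve', shift = 1
Operation: split at index 1 and swap parts
Front part s[0:1] = 'w'
Back part s[1:] = 'rghagve'
Rotated = back + front = 'rghagve' + 'w'
Result: rghagvew


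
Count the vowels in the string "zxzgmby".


Input string: 'zxzgmby'
Operation: count vowels (a, e, i, o, u)
Scan: s[0]='z', s[1]='x', s[2]='z', s[3]='g', s[4]='m', s[5]='b', s[6]='y'
Vowels found: 0
Result: 0


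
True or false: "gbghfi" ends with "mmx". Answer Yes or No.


Input string: 'gbghfi'
Suffix to check: 'mmx'
Last 3 characters of input: 'hfi'
Match: False
Result: No


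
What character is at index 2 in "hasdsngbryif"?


Input string: 'hasdsngbryif'
Operation: get character at index 2
Index mapping: s[0]='h', s[1]='a', s[2]='s'
Result: 's'


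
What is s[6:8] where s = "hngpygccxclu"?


Input string: 'hngpygccxclu'
Operation: slice [6:8]
Extract characters: s[6]='c', s[7]='c'
Result: cc


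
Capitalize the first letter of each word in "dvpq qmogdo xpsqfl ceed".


Input string: 'dvpq qmogdo xpsqfl ceed'
Operation: capitalize first letter of each word
Word transformations: 'dvpq'->'Dvpq', 'qmogdo'->'Qmogdo', 'xpsqfl'->'Xpsqfl', 'ceed'->'Ceed'
Result: Dvpq Qmogdo Xpsqfl Ceed


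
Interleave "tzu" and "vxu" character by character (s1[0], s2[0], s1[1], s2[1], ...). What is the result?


String 1: 'tzu'
String 2: 'vxu'
Operation: alternate characters
Pairs: 't'+'v', 'z'+'x', 'u'+'u'
Result: tvzxuu


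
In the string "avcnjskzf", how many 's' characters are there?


Input string: 'avcnjskzf'
Target character: 's'
Scan each position: s[5]='s'
Matches found at indices: 5
Total: 1


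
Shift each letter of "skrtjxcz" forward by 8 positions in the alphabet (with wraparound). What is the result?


Input: 'skrtjxcz', shift = 8
Operation: for each letter, (position + 8) mod 26
Mapping: 's'(18+8=26, 26 mod 26=0)->'a', 'k'(10+8=18)->'s', 'r'(17+8=25)->'z', 't'(19+8=27, 27 mod 26=1)->'b', 'j'(9+8=17)->'r', 'x'(23+8=31, 31 mod 26=5)->'f', 'c'(2+8=10)->'k', 'z'(25+8=33, 33 mod 26=7)->'h'
Result: aszbrfkh


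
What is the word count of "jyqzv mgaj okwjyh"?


Input string: 'jyqzv mgaj okwjyh'
Operation: split by spaces
Words found: 'jyqzv', 'mgaj', 'okwjyh'
Word count: 3


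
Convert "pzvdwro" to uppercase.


Input string: 'pzvdwro'
Operation: convert each letter to uppercase
Mapping: 'p'->'P', 'z'->'Z', 'v'->'V', 'd'->'D', 'w'->'W', 'r'->'R', 'o'->'O'
Result: PZVDWRO


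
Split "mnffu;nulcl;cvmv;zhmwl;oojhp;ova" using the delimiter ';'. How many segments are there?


Input string: 'mnffu;nulcl;cvmv;zhmwl;oojhp;ova'
Delimiter: ';'
Split result: 'mnffu', 'nulcl', 'cvmv', 'zhmwl', 'oojhp', 'ova'
Number of parts: 6


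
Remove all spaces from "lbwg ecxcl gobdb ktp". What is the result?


Input string: 'lbwg ecxcl gobdb ktp'
Operation: remove all spaces
Words: 'lbwg', 'ecxcl', 'gobdb', 'ktp'
Join without spaces: lbwgecxclgobdbktp


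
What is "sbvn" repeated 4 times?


Input string: 'sbvn'
Operation: repeat 4 times
Concatenation: 'sbvn' + 'sbvn' + 'sbvn' + 'sbvn'
Result: sbvnsbvnsbvnsbvn


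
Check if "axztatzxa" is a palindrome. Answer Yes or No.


Input string: 'axztatzxa'
Reversed: 'axztatzxa'
Compare pairs: s[0]='a' vs s[8]='a' (match), s[1]='x' vs s[7]='x' (match), s[2]='z' vs s[6]='z' (match), s[3]='t' vs s[5]='t' (match)
Palindrome: Yes


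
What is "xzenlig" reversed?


Input string: 'xzenlig'
Operation: reverse character order
Original order: 'x' -> 'z' -> 'e' -> 'n' -> 'l' -> 'i' -> 'g'
Reversed order: 'g' -> 'i' -> 'l' -> 'n' -> 'e' -> 'z' -> 'x'
Result: gilnezx


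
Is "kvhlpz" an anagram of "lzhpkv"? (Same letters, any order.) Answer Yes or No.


String 1: 'lzhpkv' -> sorted: 'hklpvz'
String 2: 'kvhlpz' -> sorted: 'hklpvz'
Compare sorted forms: 'hklpvz' == 'hklpvz'
Anagram: Yes


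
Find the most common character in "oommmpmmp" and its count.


Input: 'oommmpmmp'
Operation: tally each character
Counts: 'm':5, 'o':2, 'p':2
Maximum: 'm' appears 5 times


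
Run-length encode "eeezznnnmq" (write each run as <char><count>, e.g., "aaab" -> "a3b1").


Input: 'eeezznnnmq'
Operation: identify consecutive runs
Runs: 'eee' -> e3, 'zz' -> z2, 'nnn' -> n3, 'm' -> m1, 'q' -> q1
Encoded: e3z2n3m1q1
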